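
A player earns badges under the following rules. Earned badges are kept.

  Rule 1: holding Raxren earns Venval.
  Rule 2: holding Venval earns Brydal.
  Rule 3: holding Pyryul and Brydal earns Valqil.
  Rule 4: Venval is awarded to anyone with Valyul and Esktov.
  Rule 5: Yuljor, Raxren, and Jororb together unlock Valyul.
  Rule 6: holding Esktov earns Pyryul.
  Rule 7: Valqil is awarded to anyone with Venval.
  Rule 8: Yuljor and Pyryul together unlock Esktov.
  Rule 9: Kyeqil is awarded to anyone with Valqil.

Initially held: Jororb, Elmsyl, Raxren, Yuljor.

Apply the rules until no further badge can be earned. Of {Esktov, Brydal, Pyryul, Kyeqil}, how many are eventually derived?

With Raxren, Venval is earned (Rule 1).
With Venval, Valqil is earned (Rule 7).
With Venval, Brydal is earned (Rule 2).
With Valqil, Kyeqil is earned (Rule 9).
Esktov would need Yuljor and Pyryul (Rule 8), but Pyryul is never earned.
Brydal: reached.
Pyryul would need Esktov (Rule 6), but Esktov is never earned.
Kyeqil: reached.
Reached: Brydal and Kyeqil — 2 of the 4.

2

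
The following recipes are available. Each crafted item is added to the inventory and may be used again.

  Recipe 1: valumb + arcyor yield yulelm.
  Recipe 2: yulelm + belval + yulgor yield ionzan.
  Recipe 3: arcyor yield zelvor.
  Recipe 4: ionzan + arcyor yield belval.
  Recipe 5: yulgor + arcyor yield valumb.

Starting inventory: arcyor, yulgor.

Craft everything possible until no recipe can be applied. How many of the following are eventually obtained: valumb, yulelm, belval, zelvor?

3

arcyor → zelvor (Recipe 3).
Using Recipe 5, yulgor and arcyor make valumb.
valumb + arcyor → yulelm (Recipe 1).
valumb: reached.
yulelm: reached.
belval would need ionzan and arcyor (Recipe 4), but ionzan is never obtained.
zelvor: reached.
Reached: valumb, yulelm, and zelvor — 3 of the 4.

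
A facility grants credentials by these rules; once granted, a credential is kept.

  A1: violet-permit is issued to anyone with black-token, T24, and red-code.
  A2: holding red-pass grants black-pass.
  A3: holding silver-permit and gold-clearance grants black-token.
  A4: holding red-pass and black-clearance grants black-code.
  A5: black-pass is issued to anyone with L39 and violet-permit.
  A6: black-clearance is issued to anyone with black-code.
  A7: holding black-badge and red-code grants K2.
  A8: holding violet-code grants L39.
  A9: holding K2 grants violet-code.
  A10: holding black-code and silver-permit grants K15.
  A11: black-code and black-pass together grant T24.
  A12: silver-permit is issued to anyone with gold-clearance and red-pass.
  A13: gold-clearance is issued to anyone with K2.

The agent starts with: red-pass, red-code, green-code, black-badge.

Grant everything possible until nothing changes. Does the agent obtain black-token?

Yes

Holding black-badge and red-code grants K2 (A7).
Holding K2 grants gold-clearance (A13).
Holding gold-clearance and red-pass grants silver-permit (A12).
Holding silver-permit and gold-clearance grants black-token (A3).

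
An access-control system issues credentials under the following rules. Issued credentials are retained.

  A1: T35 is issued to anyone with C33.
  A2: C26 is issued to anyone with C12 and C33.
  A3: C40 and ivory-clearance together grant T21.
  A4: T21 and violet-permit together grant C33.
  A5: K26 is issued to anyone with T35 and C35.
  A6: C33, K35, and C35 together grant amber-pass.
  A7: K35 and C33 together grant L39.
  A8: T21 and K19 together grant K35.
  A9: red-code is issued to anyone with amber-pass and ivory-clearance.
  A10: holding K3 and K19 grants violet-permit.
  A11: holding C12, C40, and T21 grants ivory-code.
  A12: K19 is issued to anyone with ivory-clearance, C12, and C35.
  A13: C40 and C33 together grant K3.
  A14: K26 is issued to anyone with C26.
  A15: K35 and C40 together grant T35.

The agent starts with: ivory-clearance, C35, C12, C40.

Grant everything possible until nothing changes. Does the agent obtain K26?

Yes

Holding C40 and ivory-clearance grants T21 (A3).
Holding ivory-clearance, C12, and C35 grants K19 (A12).
Holding T21 and K19 grants K35 (A8).
Holding K35 and C40 grants T35 (A15).
Holding T35 and C35 grants K26 (A5).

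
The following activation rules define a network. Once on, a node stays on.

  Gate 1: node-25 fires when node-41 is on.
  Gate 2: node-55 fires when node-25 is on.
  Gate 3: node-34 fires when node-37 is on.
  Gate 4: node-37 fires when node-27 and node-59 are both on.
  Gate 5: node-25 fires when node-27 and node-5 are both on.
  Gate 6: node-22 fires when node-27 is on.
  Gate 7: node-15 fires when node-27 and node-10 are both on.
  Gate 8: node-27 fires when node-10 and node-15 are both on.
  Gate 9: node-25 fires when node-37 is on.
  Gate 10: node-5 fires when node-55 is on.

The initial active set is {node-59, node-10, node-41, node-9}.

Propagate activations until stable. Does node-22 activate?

node-22 would need node-27 (Gate 6), but node-27 never turns on.

No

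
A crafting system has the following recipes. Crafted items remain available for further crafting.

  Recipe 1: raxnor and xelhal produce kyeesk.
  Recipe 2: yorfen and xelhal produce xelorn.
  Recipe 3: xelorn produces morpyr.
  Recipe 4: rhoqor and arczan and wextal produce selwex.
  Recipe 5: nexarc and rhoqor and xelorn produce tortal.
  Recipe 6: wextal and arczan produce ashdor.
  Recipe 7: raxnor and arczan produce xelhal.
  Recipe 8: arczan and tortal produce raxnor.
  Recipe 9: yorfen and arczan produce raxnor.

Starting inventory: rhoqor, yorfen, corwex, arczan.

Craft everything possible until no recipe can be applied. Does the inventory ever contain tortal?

tortal would need nexarc, rhoqor, and xelorn (Recipe 5), but nexarc is never obtained.

No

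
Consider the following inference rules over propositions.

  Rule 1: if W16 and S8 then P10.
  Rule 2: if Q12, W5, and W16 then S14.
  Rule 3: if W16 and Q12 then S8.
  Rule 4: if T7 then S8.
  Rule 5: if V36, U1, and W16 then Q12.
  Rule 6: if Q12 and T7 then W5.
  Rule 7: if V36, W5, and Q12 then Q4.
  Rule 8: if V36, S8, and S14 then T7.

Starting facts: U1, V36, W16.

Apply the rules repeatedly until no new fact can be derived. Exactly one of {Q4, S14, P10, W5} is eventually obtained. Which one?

V36, U1, and W16 hold, so Q12 follows (Rule 5).
From W16 and Q12, Rule 3 gives S8.
From W16 and S8, Rule 1 gives P10.
S14 would need Q12, W5, and W16 (Rule 2), but W5 is never established. W5 would need Q12 and T7 (Rule 6), but T7 is never established. Q4 would need V36, W5, and Q12 (Rule 7), but W5 is never established.

P10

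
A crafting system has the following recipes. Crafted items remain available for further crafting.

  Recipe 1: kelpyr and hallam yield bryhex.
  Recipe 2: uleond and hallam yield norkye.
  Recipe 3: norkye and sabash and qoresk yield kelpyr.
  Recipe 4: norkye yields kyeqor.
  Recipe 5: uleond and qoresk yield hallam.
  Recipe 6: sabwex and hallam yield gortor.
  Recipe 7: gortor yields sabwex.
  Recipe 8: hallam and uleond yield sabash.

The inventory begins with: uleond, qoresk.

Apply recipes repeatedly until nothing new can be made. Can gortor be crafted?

No

gortor would need sabwex and hallam (Recipe 6), but sabwex is never obtained.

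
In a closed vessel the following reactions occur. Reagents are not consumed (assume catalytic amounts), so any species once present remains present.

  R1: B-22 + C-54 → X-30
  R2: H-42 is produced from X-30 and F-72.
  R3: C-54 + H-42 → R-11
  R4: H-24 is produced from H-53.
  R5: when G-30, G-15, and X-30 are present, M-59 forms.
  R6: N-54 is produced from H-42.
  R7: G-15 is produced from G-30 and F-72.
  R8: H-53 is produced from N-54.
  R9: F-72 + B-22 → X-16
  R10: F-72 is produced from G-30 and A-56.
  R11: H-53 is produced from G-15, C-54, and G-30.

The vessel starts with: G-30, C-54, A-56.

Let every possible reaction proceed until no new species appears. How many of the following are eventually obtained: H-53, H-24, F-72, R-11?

3

G-30 and A-56 present → F-72 forms (R10).
G-30 and F-72 present → G-15 forms (R7).
G-15, C-54, and G-30 present → H-53 forms (R11).
H-53 present → H-24 forms (R4).
H-53: reached.
H-24: reached.
F-72: reached.
R-11 would need C-54 and H-42 (R3), but H-42 never forms.
Reached: H-53, H-24, and F-72 — 3 of the 4.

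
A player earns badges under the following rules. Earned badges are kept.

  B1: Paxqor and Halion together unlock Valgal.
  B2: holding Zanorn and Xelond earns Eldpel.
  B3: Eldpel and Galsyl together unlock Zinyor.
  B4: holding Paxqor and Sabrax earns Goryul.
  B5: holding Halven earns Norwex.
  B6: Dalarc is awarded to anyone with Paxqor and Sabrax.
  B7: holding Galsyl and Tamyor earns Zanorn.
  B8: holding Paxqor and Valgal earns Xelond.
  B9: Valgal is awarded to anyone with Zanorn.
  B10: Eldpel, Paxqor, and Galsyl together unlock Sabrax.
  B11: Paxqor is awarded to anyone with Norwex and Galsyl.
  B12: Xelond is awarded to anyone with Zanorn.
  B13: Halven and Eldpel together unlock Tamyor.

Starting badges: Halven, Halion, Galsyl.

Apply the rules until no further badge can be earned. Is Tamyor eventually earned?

Tamyor would need Halven and Eldpel (B13), but Eldpel is never earned.

No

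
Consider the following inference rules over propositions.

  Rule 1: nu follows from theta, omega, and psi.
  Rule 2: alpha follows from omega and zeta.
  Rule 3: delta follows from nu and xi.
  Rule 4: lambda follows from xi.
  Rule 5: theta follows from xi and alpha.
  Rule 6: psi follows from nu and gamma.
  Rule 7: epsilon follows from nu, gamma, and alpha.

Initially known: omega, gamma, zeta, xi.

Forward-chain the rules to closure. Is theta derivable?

From omega and zeta, Rule 2 gives alpha.
From xi and alpha, Rule 5 gives theta.

Yes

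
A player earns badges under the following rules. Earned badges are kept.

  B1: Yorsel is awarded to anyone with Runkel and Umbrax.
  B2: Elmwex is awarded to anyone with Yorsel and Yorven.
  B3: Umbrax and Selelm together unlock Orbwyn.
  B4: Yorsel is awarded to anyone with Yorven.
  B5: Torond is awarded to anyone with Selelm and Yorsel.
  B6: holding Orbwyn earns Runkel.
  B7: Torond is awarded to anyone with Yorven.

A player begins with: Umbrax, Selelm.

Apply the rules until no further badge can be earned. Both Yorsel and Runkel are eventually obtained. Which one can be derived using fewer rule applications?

Runkel: With Umbrax and Selelm, Orbwyn is earned (B3). With Orbwyn, Runkel is earned (B6). [2 rule applications]
Yorsel: With Umbrax and Selelm, Orbwyn is earned (B3). With Orbwyn, Runkel is earned (B6). With Runkel and Umbrax, Yorsel is earned (B1). [3 rule applications]
Runkel needs fewer.

Runkel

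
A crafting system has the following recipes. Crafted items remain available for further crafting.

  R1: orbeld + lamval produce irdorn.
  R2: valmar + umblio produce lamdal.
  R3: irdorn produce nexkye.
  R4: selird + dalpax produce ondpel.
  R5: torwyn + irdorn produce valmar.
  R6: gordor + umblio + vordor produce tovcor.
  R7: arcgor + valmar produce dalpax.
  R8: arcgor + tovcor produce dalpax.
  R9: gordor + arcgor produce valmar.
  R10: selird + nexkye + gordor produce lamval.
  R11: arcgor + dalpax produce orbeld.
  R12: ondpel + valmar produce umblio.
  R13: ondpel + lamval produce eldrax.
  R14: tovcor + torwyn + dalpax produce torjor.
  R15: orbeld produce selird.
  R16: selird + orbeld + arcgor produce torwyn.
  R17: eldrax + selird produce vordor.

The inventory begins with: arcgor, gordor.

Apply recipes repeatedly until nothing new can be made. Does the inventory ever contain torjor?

torjor would need tovcor, torwyn, and dalpax (R14), but tovcor is never obtained.

No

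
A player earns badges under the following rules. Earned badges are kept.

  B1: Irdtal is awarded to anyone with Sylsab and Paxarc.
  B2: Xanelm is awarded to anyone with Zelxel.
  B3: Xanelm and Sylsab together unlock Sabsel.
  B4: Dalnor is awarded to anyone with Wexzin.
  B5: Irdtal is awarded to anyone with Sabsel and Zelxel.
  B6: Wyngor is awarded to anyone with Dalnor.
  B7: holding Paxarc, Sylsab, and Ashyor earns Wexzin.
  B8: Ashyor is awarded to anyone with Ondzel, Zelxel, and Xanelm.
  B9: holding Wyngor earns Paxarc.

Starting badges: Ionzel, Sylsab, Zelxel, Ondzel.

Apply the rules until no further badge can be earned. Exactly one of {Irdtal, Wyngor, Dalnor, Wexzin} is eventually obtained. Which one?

Irdtal

With Zelxel, Xanelm is earned (B2).
With Xanelm and Sylsab, Sabsel is earned (B3).
With Sabsel and Zelxel, Irdtal is earned (B5).
Wyngor would need Dalnor (B6), but Dalnor is never earned. Wexzin would need Paxarc, Sylsab, and Ashyor (B7), but Paxarc is never earned. Dalnor would need Wexzin (B4), but Wexzin is never earned.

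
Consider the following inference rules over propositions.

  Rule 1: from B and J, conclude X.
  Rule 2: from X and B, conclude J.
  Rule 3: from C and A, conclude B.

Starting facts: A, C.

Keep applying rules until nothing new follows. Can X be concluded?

X would need B and J (Rule 1), but J is never established.

No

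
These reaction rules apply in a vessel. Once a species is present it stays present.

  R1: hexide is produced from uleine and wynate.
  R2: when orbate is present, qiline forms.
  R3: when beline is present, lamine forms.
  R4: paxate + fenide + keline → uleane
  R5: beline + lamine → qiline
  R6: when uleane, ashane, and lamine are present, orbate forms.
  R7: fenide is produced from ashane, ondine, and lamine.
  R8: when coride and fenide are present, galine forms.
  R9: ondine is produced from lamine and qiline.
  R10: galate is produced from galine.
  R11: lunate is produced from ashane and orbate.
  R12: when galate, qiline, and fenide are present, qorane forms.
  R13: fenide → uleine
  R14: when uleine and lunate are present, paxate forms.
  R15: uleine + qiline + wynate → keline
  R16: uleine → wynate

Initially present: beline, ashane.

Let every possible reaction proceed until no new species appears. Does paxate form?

No

paxate would need uleine and lunate (R14), but lunate never forms.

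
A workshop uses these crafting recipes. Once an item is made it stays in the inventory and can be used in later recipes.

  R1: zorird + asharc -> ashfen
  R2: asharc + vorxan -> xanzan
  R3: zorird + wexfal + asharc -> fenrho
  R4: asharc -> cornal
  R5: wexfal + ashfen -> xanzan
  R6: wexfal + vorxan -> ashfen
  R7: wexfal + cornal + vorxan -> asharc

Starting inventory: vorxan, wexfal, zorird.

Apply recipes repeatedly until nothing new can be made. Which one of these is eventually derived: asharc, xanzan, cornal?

xanzan

Using R6, wexfal and vorxan make ashfen.
Using R5, wexfal and ashfen make xanzan.
asharc would need wexfal, cornal, and vorxan (R7), but cornal is never obtained. cornal would need asharc (R4), but asharc is never obtained.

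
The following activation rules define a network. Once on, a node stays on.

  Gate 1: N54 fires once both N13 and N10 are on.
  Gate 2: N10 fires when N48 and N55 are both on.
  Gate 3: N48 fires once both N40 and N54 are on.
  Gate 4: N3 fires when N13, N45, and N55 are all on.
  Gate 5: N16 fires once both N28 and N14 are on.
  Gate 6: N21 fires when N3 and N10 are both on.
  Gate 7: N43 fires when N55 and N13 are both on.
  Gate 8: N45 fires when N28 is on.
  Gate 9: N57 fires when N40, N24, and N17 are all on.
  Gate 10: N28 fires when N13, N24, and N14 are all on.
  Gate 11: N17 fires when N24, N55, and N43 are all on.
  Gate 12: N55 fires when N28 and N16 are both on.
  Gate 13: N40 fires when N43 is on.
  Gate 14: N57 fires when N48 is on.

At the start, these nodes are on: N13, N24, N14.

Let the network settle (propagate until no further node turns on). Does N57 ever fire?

Yes

N13, N24, and N14 are on, so N28 fires (Gate 10).
N28 and N14 are on, so N16 fires (Gate 5).
N28 and N16 are on, so N55 fires (Gate 12).
Gate 7: N55 and N13 on → N43 on.
Gate 11: N24, N55, and N43 on → N17 on.
Gate 13: N43 on → N40 on.
Gate 9: N40, N24, and N17 on → N57 on.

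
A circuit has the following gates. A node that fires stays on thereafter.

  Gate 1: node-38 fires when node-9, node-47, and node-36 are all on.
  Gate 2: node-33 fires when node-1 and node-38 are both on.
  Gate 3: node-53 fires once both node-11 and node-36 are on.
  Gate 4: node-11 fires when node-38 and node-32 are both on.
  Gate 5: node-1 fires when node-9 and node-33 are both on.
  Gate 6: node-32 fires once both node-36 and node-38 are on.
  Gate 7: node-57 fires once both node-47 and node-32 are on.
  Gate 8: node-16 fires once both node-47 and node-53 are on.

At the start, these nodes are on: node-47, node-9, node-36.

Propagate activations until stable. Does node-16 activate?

Yes

Gate 1: node-9, node-47, and node-36 on → node-38 on.
Gate 6: node-36 and node-38 on → node-32 on.
node-38 and node-32 are on, so node-11 fires (Gate 4).
Gate 3: node-11 and node-36 on → node-53 on.
node-47 and node-53 are on, so node-16 fires (Gate 8).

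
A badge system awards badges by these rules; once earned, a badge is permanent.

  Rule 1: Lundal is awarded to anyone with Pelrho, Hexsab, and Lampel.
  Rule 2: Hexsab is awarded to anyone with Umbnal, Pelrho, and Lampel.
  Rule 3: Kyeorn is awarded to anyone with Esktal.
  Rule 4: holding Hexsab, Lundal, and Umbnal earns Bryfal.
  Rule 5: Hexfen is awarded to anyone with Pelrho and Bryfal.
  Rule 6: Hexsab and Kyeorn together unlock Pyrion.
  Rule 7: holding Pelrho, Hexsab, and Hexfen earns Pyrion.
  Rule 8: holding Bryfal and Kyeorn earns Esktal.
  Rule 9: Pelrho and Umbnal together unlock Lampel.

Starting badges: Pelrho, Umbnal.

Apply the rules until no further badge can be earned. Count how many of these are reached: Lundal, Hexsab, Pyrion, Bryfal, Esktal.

With Pelrho and Umbnal, Lampel is earned (Rule 9).
With Umbnal, Pelrho, and Lampel, Hexsab is earned (Rule 2).
With Pelrho, Hexsab, and Lampel, Lundal is earned (Rule 1).
With Hexsab, Lundal, and Umbnal, Bryfal is earned (Rule 4).
With Pelrho and Bryfal, Hexfen is earned (Rule 5).
With Pelrho, Hexsab, and Hexfen, Pyrion is earned (Rule 7).
Lundal: reached.
Hexsab: reached.
Pyrion: reached.
Bryfal: reached.
Esktal would need Bryfal and Kyeorn (Rule 8), but Kyeorn is never earned.
Reached: Lundal, Hexsab, Pyrion, and Bryfal — 4 of the 5.

4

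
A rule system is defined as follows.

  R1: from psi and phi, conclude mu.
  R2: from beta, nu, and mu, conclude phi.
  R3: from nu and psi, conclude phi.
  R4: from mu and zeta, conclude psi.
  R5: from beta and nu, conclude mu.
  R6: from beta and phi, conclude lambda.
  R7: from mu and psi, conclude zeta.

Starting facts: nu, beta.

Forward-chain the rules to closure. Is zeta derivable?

No

zeta would need mu and psi (R7), but psi is never established.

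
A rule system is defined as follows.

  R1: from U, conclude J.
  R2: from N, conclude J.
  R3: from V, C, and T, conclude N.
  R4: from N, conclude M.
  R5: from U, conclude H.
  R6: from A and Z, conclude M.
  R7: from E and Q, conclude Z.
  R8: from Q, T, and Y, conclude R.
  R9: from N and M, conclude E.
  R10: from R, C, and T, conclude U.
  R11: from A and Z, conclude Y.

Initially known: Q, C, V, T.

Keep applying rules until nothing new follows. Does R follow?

No

R would need Q, T, and Y (R8), but Y is never established.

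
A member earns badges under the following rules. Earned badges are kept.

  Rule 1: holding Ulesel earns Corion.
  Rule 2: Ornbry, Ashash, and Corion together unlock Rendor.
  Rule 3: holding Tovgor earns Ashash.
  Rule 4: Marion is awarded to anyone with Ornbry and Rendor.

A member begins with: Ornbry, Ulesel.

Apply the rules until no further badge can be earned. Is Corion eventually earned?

With Ulesel, Corion is earned (Rule 1).

Yes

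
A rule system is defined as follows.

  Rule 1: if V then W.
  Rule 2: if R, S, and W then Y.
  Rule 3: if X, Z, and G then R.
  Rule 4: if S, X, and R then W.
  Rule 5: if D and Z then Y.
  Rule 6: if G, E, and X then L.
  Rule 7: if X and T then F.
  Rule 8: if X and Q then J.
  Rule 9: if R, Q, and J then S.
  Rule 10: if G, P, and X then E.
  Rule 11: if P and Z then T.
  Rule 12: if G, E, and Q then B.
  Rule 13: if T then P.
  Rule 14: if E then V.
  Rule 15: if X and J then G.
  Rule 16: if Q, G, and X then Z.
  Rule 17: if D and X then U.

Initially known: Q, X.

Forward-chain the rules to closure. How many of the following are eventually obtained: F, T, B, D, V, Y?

X and Q hold, so J follows (Rule 8).
From X and J, Rule 15 gives G.
From Q, G, and X, Rule 16 gives Z.
From X, Z, and G, Rule 3 gives R.
From R, Q, and J, Rule 9 gives S.
From S, X, and R, Rule 4 gives W.
From R, S, and W, Rule 2 gives Y.
F would need X and T (Rule 7), but T is never established.
T would need P and Z (Rule 11), but P is never established.
B would need G, E, and Q (Rule 12), but E is never established.
No rule produces D, and it is not given.
V would need E (Rule 14), but E is never established.
Y: reached.
Reached: Y — 1 of the 6.

1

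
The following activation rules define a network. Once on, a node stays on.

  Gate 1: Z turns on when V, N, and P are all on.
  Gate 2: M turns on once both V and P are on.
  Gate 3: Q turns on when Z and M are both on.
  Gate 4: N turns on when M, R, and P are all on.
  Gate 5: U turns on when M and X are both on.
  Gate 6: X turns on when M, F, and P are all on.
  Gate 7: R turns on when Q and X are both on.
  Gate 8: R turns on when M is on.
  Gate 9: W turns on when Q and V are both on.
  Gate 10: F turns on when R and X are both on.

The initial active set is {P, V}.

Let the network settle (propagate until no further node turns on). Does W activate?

Yes

V and P are on, so M turns on (Gate 2).
Gate 8: M on → R on.
Gate 4: M, R, and P on → N on.
V, N, and P are on, so Z turns on (Gate 1).
Gate 3: Z and M on → Q on.
Q and V are on, so W turns on (Gate 9).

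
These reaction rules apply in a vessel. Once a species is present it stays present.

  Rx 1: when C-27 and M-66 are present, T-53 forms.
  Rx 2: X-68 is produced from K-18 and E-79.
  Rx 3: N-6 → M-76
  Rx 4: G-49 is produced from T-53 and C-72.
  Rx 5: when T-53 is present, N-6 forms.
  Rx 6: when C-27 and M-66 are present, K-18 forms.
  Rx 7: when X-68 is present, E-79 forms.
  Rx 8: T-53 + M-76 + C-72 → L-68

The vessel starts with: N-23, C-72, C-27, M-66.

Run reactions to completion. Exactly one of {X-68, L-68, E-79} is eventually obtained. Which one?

C-27 and M-66 present → T-53 forms (Rx 1).
T-53 present → N-6 forms (Rx 5).
N-6 present → M-76 forms (Rx 3).
T-53, M-76, and C-72 present → L-68 forms (Rx 8).
E-79 would need X-68 (Rx 7), but X-68 never forms. X-68 would need K-18 and E-79 (Rx 2), but E-79 never forms.

L-68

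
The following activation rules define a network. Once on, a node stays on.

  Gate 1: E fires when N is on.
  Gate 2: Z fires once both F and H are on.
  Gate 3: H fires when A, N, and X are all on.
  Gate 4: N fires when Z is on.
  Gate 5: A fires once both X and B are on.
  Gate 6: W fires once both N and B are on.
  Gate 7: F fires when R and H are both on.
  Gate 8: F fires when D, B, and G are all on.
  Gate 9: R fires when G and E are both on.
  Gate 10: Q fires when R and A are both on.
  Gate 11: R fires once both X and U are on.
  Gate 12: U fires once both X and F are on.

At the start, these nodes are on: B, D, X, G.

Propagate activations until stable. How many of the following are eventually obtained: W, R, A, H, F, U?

X and B are on, so A fires (Gate 5).
D, B, and G are on, so F fires (Gate 8).
Gate 12: X and F on → U on.
Gate 11: X and U on → R on.
W would need N and B (Gate 6), but N never turns on.
R: reached.
A: reached.
H would need A, N, and X (Gate 3), but N never turns on.
F: reached.
U: reached.
Reached: R, A, F, and U — 4 of the 6.

4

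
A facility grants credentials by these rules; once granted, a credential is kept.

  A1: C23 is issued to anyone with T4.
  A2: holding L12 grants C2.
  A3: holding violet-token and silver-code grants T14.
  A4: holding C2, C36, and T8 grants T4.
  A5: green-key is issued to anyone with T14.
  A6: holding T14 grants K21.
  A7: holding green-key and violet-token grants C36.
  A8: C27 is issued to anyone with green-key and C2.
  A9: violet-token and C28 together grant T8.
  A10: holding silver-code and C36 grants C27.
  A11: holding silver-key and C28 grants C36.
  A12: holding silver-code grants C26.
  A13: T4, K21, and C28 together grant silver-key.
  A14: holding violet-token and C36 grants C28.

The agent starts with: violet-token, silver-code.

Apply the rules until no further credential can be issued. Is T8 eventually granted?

Holding violet-token and silver-code grants T14 (A3).
Holding T14 grants green-key (A5).
Holding green-key and violet-token grants C36 (A7).
Holding violet-token and C36 grants C28 (A14).
Holding violet-token and C28 grants T8 (A9).

Yes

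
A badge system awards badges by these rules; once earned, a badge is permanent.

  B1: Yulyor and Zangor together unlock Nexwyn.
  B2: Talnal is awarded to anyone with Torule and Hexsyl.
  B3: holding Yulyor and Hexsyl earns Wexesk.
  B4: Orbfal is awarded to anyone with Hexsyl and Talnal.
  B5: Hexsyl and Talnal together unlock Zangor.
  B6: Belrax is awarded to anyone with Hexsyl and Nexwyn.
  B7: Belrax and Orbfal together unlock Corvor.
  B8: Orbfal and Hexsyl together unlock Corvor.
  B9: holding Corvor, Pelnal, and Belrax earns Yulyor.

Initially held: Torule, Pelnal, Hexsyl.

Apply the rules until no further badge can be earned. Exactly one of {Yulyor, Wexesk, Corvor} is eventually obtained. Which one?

Corvor

With Torule and Hexsyl, Talnal is earned (B2).
With Hexsyl and Talnal, Orbfal is earned (B4).
With Orbfal and Hexsyl, Corvor is earned (B8).
Yulyor would need Corvor, Pelnal, and Belrax (B9), but Belrax is never earned. Wexesk would need Yulyor and Hexsyl (B3), but Yulyor is never earned.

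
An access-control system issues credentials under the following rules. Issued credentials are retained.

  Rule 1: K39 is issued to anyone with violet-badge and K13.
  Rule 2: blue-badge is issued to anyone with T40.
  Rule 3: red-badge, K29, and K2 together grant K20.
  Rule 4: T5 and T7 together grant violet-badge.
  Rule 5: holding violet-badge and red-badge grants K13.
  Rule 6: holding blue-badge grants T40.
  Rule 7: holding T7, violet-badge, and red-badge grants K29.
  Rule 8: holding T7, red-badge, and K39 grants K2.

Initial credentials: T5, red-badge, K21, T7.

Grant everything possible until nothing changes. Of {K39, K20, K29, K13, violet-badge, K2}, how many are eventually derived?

Holding T5 and T7 grants violet-badge (Rule 4).
Holding T7, violet-badge, and red-badge grants K29 (Rule 7).
Holding violet-badge and red-badge grants K13 (Rule 5).
Holding violet-badge and K13 grants K39 (Rule 1).
Holding T7, red-badge, and K39 grants K2 (Rule 8).
Holding red-badge, K29, and K2 grants K20 (Rule 3).
K39: reached.
K20: reached.
K29: reached.
K13: reached.
violet-badge: reached.
K2: reached.
All 6 are reached.

6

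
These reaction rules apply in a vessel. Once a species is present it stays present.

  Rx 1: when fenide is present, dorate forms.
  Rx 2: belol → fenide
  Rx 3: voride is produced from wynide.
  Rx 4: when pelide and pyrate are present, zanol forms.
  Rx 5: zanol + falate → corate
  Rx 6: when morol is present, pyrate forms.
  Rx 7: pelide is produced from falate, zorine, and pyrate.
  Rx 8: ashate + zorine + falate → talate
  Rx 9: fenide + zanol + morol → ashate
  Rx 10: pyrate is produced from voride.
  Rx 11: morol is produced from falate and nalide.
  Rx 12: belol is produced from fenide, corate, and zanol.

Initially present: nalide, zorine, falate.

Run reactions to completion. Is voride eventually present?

voride would need wynide (Rx 3), but wynide never forms.

No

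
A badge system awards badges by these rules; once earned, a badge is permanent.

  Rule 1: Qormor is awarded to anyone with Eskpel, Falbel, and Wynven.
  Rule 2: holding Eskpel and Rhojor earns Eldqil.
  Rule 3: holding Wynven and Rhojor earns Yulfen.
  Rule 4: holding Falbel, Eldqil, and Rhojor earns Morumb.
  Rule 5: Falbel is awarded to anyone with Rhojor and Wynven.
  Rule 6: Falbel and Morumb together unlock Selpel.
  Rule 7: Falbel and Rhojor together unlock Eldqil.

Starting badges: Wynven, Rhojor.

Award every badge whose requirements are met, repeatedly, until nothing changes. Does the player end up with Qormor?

No

Qormor would need Eskpel, Falbel, and Wynven (Rule 1), but Eskpel is never earned.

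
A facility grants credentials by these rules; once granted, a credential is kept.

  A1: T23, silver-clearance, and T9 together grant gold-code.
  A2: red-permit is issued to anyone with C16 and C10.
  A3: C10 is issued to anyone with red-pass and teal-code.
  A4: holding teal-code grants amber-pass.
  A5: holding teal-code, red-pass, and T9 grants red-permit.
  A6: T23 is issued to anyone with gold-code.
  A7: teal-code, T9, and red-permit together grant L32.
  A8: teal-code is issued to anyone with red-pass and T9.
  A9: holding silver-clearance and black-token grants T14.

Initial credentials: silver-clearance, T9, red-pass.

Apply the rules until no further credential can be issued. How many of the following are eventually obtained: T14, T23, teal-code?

Holding red-pass and T9 grants teal-code (A8).
T14 would need silver-clearance and black-token (A9), but black-token is never granted.
T23 would need gold-code (A6), but gold-code is never granted.
teal-code: reached.
Reached: teal-code — 1 of the 3.

1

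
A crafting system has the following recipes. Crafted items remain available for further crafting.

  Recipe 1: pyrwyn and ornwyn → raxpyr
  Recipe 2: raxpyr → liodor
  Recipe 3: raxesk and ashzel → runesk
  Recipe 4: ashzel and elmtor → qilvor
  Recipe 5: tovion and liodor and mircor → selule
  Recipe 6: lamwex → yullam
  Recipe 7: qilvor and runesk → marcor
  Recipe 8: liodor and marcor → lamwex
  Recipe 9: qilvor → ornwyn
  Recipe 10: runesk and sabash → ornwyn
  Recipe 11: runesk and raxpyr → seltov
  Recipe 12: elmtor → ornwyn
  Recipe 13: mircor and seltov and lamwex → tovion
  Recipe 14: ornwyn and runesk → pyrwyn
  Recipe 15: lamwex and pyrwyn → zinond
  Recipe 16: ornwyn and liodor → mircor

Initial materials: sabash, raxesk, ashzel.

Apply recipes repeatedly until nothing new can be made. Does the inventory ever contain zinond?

zinond would need lamwex and pyrwyn (Recipe 15), but lamwex is never obtained.

No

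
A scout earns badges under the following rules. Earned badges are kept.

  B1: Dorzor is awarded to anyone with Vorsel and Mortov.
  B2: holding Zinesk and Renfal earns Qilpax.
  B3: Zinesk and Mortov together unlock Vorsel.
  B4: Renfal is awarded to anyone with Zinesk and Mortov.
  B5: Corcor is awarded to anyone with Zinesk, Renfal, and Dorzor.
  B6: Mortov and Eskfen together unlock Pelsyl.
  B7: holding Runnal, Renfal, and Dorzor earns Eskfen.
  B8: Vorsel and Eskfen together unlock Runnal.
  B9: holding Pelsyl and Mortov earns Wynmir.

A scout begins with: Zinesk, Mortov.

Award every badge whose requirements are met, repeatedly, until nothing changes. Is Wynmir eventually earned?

No

Wynmir would need Pelsyl and Mortov (B9), but Pelsyl is never earned.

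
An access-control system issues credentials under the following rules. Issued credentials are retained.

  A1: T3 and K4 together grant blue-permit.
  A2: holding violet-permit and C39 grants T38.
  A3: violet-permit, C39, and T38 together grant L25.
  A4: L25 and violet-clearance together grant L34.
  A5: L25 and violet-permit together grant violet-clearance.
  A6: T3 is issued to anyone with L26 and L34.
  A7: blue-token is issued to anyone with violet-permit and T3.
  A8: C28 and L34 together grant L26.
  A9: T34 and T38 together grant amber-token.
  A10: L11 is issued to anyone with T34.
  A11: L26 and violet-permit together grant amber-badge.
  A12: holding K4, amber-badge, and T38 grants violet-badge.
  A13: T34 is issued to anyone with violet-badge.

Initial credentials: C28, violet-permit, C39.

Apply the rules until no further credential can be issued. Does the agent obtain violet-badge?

violet-badge would need K4, amber-badge, and T38 (A12), but K4 is never granted.

No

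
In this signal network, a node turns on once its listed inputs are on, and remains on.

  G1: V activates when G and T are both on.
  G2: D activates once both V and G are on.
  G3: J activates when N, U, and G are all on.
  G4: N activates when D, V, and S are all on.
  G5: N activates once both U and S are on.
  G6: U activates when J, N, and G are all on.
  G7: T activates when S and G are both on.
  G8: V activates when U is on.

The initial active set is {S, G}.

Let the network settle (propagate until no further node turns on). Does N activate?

Yes

G7: S and G on → T on.
G and T are on, so V activates (G1).
G2: V and G on → D on.
D, V, and S are on, so N activates (G4).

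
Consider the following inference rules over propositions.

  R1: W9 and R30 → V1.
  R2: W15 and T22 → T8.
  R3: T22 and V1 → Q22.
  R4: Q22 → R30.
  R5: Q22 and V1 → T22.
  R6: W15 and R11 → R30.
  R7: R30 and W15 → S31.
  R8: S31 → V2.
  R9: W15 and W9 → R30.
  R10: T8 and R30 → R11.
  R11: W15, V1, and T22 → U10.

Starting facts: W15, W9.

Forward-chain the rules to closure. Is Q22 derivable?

No

Q22 would need T22 and V1 (R3), but T22 is never established.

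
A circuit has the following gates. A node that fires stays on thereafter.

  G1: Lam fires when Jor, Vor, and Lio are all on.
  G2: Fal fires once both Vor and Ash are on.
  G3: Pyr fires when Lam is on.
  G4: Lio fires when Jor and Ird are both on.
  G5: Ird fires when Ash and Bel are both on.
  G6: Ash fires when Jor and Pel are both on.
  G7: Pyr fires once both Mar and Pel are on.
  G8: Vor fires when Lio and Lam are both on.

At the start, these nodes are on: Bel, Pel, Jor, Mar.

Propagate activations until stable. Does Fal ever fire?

Fal would need Vor and Ash (G2), but Vor never turns on.

No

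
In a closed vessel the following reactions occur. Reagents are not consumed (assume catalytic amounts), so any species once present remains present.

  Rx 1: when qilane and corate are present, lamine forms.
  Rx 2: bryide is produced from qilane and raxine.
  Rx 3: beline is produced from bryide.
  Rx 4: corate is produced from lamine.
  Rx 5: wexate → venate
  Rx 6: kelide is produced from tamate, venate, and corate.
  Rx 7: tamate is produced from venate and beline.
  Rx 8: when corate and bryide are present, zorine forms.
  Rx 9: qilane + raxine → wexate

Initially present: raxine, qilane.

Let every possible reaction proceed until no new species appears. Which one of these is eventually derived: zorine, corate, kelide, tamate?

tamate

qilane and raxine present → bryide forms (Rx 2).
qilane and raxine present → wexate forms (Rx 9).
wexate present → venate forms (Rx 5).
bryide present → beline forms (Rx 3).
venate and beline present → tamate forms (Rx 7).
corate would need lamine (Rx 4), but lamine never forms. kelide would need tamate, venate, and corate (Rx 6), but corate never forms. zorine would need corate and bryide (Rx 8), but corate never forms.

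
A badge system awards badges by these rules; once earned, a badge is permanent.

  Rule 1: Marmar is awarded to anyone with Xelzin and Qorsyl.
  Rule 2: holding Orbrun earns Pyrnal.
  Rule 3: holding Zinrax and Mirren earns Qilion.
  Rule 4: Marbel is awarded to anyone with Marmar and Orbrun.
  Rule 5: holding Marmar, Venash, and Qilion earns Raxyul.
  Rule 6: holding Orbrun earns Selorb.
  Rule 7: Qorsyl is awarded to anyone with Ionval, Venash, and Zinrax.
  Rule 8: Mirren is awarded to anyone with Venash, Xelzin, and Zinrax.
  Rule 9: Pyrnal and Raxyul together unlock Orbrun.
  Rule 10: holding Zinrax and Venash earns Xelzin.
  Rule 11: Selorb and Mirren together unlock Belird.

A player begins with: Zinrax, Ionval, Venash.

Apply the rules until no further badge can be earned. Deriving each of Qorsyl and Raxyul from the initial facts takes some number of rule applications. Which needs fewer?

Qorsyl: With Ionval, Venash, and Zinrax, Qorsyl is earned (Rule 7). [1 rule application]
Raxyul: With Ionval, Venash, and Zinrax, Qorsyl is earned (Rule 7). With Zinrax and Venash, Xelzin is earned (Rule 10). With Venash, Xelzin, and Zinrax, Mirren is earned (Rule 8). With Xelzin and Qorsyl, Marmar is earned (Rule 1). With Zinrax and Mirren, Qilion is earned (Rule 3). With Marmar, Venash, and Qilion, Raxyul is earned (Rule 5). [6 rule applications]
Qorsyl needs fewer.

Qorsyl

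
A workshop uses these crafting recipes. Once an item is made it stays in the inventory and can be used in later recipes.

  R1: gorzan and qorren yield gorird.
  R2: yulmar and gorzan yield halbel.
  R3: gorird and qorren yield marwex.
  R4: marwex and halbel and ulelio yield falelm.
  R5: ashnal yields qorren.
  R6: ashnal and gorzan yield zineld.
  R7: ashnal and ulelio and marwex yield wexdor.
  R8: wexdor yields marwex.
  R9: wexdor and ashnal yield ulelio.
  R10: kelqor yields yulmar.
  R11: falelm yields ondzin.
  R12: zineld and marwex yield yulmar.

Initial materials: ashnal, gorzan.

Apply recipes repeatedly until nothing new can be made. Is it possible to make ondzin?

No

ondzin would need falelm (R11), but falelm is never obtained.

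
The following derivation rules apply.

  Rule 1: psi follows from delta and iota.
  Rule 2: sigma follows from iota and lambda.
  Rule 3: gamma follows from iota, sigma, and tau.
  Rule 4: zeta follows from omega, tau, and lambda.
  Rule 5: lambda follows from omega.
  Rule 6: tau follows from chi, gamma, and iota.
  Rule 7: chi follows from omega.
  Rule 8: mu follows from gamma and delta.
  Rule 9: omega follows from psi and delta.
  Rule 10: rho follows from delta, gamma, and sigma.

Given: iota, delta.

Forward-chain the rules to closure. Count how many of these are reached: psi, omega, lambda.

delta and iota hold, so psi follows (Rule 1).
From psi and delta, Rule 9 gives omega.
From omega, Rule 5 gives lambda.
psi: reached.
omega: reached.
lambda: reached.
All 3 are reached.

3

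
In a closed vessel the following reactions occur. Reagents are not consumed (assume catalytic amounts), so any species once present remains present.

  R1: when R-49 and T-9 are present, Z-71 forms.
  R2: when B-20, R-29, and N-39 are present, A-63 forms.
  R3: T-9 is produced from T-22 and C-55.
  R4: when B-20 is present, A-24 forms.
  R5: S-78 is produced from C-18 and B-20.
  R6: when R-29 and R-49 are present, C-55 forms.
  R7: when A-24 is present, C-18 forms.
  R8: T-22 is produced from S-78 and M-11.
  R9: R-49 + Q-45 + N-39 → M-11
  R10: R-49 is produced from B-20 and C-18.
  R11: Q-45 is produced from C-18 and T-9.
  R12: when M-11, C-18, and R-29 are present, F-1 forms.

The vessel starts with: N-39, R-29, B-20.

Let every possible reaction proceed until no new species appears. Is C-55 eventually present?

Yes

B-20 present → A-24 forms (R4).
A-24 present → C-18 forms (R7).
B-20 and C-18 present → R-49 forms (R10).
R-29 and R-49 present → C-55 forms (R6).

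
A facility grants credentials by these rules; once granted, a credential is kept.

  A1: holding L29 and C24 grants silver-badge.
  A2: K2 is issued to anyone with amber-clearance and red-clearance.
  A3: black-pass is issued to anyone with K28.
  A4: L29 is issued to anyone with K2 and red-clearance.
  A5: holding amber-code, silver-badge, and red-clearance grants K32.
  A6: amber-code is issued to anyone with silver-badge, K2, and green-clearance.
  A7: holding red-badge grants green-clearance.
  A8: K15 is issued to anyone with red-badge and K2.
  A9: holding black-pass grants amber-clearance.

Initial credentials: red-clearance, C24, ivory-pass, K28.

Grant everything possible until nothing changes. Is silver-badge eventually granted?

Holding K28 grants black-pass (A3).
Holding black-pass grants amber-clearance (A9).
Holding amber-clearance and red-clearance grants K2 (A2).
Holding K2 and red-clearance grants L29 (A4).
Holding L29 and C24 grants silver-badge (A1).

Yes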